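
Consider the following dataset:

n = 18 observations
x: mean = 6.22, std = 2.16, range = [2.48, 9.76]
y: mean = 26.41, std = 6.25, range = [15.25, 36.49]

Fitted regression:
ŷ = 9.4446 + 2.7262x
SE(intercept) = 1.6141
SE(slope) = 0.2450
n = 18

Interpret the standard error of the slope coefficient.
The slope 2.7262 is pinned down to within about ±0.2450 (one SE) by these data — relative uncertainty 9.0%, i.e. precise.

SE(β̂₁) = s / √Sxx, where s is the residual standard deviation and Sxx = Σ(x − x̄)². It is the yardstick for how far β̂₁ = 2.7262 could plausibly be from the true slope.

Relative precision:
- SE / |β̂₁| = 0.2450 / 2.7262 = 9.0%
- Rule of thumb (under 20%: precise; 20% to under 50%: moderately precise; 50% or more: imprecise) → precise

Rough 95% range (±2 SE): 2.7262 ± 0.4900 → (2.2362, 3.2162).

What drives SE(β̂₁): wider spread of x values → smaller SE; larger n (here n = 18) → smaller SE; more residual scatter → larger SE.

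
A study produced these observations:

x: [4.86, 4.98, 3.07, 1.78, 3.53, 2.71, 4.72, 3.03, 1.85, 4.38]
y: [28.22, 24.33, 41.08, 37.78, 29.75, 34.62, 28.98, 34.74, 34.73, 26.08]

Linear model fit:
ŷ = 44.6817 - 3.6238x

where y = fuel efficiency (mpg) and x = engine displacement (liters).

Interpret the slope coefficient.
On average, fuel efficiency is about 3.6238 mpg lower for every extra liter of engine displacement.

The slope β₁ = -3.6238 gives the rate at which the fitted fuel efficiency changes with engine displacement.

Interpretation:
- Engine displacement up by 1 liter → predicted fuel efficiency decreases by 3.6238 mpg
- The effect is assumed constant over the observed range of x (linearity)

(β₀ = 44.6817 is the fitted value at x = 0 and is not part of the slope interpretation.)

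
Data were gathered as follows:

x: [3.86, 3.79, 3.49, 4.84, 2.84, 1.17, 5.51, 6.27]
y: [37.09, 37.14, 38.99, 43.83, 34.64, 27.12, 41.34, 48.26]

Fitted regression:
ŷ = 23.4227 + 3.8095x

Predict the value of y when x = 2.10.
ŷ = 31.4227

Plug x = 2.10 into the fitted line:

ŷ = 23.4227 + 3.8095 × 2.10
ŷ = 23.4227 + 8.0000
ŷ = 31.4227

This is the fitted mean response at that x — an individual observation would come with a wider prediction interval.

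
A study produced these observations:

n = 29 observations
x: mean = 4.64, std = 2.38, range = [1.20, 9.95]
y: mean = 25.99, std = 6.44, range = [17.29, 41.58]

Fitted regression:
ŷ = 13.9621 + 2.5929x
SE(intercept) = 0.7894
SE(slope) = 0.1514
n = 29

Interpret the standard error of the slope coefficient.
SE(slope) = 0.1514 measures the uncertainty in the estimated slope. The coefficient is estimated precisely (SE/|β̂₁| = 5.8%).

SE(β̂₁) = s / √Sxx, where s is the residual standard deviation and Sxx = Σ(x − x̄)². It is the yardstick for how far β̂₁ = 2.5929 could plausibly be from the true slope.

Relative precision:
- SE / |β̂₁| = 0.1514 / 2.5929 = 5.8%
- Rule of thumb (under 20%: precise; 20% to under 50%: moderately precise; 50% or more: imprecise) → precise

Link to the t-test: t = β̂₁ / SE(β̂₁) = 2.5929 / 0.1514 = 17.1262, the statistic for H₀: β₁ = 0.

What drives SE(β̂₁): wider spread of x values → smaller SE.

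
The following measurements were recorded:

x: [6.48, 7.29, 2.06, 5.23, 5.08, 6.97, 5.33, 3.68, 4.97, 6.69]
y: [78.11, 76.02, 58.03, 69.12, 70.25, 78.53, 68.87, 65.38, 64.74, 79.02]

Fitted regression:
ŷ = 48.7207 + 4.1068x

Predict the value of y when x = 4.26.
ŷ = 66.2157

Plug x = 4.26 into the fitted line:

ŷ = 48.7207 + 4.1068 × 4.26
ŷ = 48.7207 + 17.4950
ŷ = 66.2157

This is the fitted mean response at that x — an individual observation would come with a wider prediction interval.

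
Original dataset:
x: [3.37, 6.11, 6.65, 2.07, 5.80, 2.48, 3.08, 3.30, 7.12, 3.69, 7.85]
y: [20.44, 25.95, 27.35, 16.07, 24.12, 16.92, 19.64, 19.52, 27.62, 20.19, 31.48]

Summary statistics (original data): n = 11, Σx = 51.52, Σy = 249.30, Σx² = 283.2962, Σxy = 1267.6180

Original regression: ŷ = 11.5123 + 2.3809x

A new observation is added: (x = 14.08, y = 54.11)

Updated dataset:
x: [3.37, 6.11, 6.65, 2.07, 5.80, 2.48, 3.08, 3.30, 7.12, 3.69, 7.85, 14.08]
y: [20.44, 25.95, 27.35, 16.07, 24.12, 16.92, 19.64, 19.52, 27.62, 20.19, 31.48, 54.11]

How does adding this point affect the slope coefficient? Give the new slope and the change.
The slope changes from 2.3809 to 3.0167 (change of +0.6358, or +26.7%).

x = 14.08 lies well outside the original x-range [2.07, 7.85] (x̄ ≈ 4.68), so this observation has high leverage and can move the slope substantially.

Step 1: Update the sums with the new point (n goes from 11 to 12)
Σx  = 51.52 + 14.08 = 65.60
Σy  = 249.30 + 54.11 = 303.41
Σx² = 283.2962 + 14.08² = 283.2962 + 198.2464 = 481.5426
Σxy = 1267.6180 + 14.08×54.11 = 1267.6180 + 761.8688 = 2029.4868

Step 2: Recompute the slope with b₁ = (nΣxy − ΣxΣy) / (nΣx² − (Σx)²)
Numerator   = 12×2029.4868 − 65.60×303.41 = 24353.8416 − 19903.6960 = 4450.1456
Denominator = 12×481.5426 − 65.60² = 5778.5112 − 4303.3600 = 1475.1512
b₁(new) = 4450.1456 / 1475.1512 = 3.0167

(Same formula on the original sums: (11×1267.6180 − 51.52×249.30) / (11×283.2962 − 51.52²) = 1099.8620 / 461.9478 = 2.3809, matching the given fit.)

Step 3: Change in slope
Δβ₁ = 3.0167 − 2.3809 = +0.6358
Relative change = +0.6358 / 2.3809 × 100% = +26.7%
→ the slope increases when the point is added.

A high-leverage point only changes the slope if it is off the original line; here y = 54.11 is above the original trend, so the slope increases.
In practice: check such a point for data-entry or measurement error.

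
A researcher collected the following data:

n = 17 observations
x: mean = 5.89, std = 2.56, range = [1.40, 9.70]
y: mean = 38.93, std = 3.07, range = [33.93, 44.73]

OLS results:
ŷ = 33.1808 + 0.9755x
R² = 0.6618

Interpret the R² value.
About 66.18% of the variability in y is accounted for by the regression on x (R² = 0.6618) — a moderate linear fit.

R² (coefficient of determination) measures the proportion of variance in y explained by the regression model.

Here R² = 0.6618:
- Explained: 66.18% of the variation in y
- Unexplained (residual): 100% − 66.18% = 33.82%
- Rule of thumb (below 0.3 weak; 0.3 to below 0.7 moderate; 0.7 and above strong) → moderate

Note: R² says nothing about causation, and a high R² does not by itself mean the linear form is appropriate — check the residuals.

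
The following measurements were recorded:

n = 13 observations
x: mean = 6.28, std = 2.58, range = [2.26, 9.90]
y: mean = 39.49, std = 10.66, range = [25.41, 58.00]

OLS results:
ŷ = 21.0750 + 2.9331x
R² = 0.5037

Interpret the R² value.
R² = 0.5037 means 50.37% of the variation in y is explained by the linear relationship with x. This indicates a moderate fit.

The coefficient of determination R² is the fraction of the total variation in y that the fitted line accounts for.

Here R² = 0.5037:
- Explained: 50.37% of the variation in y
- Unexplained (residual): 100% − 50.37% = 49.63%
- Rule of thumb (below 0.3 weak; 0.3 to below 0.7 moderate; 0.7 and above strong) → moderate

Note: R² never decreases when predictors are added, so it should not be used alone to compare models of different size.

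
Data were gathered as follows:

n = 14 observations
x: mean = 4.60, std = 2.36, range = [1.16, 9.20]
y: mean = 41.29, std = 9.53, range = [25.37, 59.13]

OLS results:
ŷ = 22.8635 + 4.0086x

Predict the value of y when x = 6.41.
ŷ = 48.5586

x = 6.41 lies inside the observed range [1.16, 9.20], so the fitted equation applies directly:

ŷ = 22.8635 + 4.0086 × 6.41
ŷ = 22.8635 + 25.6951
ŷ = 48.5586

This is a point prediction; actual observations scatter around it by roughly the residual standard deviation.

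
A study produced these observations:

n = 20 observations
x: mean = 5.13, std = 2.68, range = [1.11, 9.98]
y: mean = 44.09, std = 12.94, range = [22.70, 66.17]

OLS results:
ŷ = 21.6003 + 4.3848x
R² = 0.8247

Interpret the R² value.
The model explains 82.47% of the variance in y (R² = 0.8247), leaving 17.53% unexplained; the fit is strong.

R² = 1 − SS_res/SS_tot compares the residual scatter to the total scatter of y about its mean.

Here R² = 0.8247:
- Explained: 82.47% of the variation in y
- Unexplained (residual): 100% − 82.47% = 17.53%
- Rule of thumb (below 0.3 weak; 0.3 to below 0.7 moderate; 0.7 and above strong) → strong

Calculation: R² = 1 − (SS_res / SS_tot), where SS_res is the sum of squared residuals and SS_tot the total sum of squares.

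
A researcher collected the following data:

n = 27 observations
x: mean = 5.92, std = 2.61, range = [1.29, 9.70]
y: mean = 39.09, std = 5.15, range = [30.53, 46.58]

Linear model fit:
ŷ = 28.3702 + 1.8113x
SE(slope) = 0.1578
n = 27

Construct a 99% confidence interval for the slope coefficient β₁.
The 99% CI for β₁ is (1.3714, 2.2512)

Confidence interval for the slope:

The 99% CI for β₁ is: β̂₁ ± t*(α/2, n-2) × SE(β̂₁)

Step 1: Find critical t-value
- Confidence level = 0.99
- Degrees of freedom = n - 2 = 27 - 2 = 25
- t*(α/2, 25) = 2.7874

Step 2: Calculate margin of error
Margin = 2.7874 × 0.1578 = 0.4399

Step 3: Construct interval
CI = 1.8113 ± 0.4399
CI = (1.3714, 2.2512)

Interpretation: intervals built this way capture the true β₁ in 99% of repeated samples; here the plausible range for the per-unit effect of x on y is 1.3714 to 2.2512.
Since 0 is outside the interval, a two-sided test at α = 0.01 would reject H₀: β₁ = 0.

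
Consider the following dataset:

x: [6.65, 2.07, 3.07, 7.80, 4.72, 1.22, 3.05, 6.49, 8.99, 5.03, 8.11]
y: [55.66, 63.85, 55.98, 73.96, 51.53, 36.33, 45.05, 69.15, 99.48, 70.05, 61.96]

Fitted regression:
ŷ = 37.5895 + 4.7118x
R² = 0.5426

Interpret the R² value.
R² = 0.5426 means 54.26% of the variation in y is explained by the linear relationship with x. This indicates a moderate fit.

R² (coefficient of determination) measures the proportion of variance in y explained by the regression model.

Here R² = 0.5426:
- Explained: 54.26% of the variation in y
- Unexplained (residual): 100% − 54.26% = 45.74%
- Rule of thumb (below 0.3 weak; 0.3 to below 0.7 moderate; 0.7 and above strong) → moderate

Note: R² never decreases when predictors are added, so it should not be used alone to compare models of different size.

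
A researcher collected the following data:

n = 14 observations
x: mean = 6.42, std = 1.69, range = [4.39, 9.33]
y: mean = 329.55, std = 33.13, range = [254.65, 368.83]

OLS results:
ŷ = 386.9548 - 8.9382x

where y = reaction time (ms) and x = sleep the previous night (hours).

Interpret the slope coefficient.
An increase of one hour in sleep is associated with a 8.9382 ms decrease in predicted reaction time.

The slope β₁ = -8.9382 gives the rate at which the fitted reaction time changes with sleep.

Interpretation:
- Sleep up by 1 hour → predicted reaction time decreases by 8.9382 ms
- This is a linear approximation: the same per-unit change is assumed across the whole observed x range

The intercept β₀ = 386.9548 is the predicted reaction time when sleep = 0; since the smallest observed x is 4.39, this is an extrapolation and mainly anchors the line.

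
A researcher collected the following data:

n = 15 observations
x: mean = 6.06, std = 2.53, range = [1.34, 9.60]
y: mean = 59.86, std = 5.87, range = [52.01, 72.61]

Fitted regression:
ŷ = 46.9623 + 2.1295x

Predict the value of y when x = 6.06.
ŷ = 59.8671

x = 6.06 lies inside the observed range [1.34, 9.60], so the fitted equation applies directly:

ŷ = 46.9623 + 2.1295 × 6.06
ŷ = 46.9623 + 12.9048
ŷ = 59.8671

This is a point prediction; actual observations scatter around it by roughly the residual standard deviation.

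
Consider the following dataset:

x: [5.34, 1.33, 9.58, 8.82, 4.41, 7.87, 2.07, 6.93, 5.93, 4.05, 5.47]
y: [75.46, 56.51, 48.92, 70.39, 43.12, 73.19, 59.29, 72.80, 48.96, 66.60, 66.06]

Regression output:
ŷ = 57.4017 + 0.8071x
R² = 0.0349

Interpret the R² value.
About 3.49% of the variability in y is accounted for by the regression on x (R² = 0.0349) — a weak linear fit.

R² = 1 − SS_res/SS_tot compares the residual scatter to the total scatter of y about its mean.

Here R² = 0.0349:
- Explained: 3.49% of the variation in y
- Unexplained (residual): 100% − 3.49% = 96.51%
- Rule of thumb (below 0.3 weak; 0.3 to below 0.7 moderate; 0.7 and above strong) → weak

Note: R² never decreases when predictors are added, so it should not be used alone to compare models of different size.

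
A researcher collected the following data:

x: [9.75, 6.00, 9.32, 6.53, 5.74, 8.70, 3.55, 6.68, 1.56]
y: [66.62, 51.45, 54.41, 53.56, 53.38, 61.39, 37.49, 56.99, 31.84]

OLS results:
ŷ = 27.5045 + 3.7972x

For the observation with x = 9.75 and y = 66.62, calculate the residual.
Residual = 2.0928

The residual is the difference between the actual value and the predicted value:

Residual = y - ŷ

Step 1: Calculate predicted value
ŷ = 27.5045 + 3.7972 × 9.75
ŷ = 64.5272

Step 2: Calculate residual
Residual = 66.62 - 64.5272
Residual = 2.0928

Interpretation: the model underestimates the actual value by 2.0928 at this point (positive residual → observation lies above the fitted line).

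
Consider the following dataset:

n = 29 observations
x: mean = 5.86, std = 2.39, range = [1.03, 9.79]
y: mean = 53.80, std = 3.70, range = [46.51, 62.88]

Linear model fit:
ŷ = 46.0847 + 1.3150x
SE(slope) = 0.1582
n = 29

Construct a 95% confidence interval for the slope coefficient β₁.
The 95% CI for β₁ is (0.9904, 1.6396)

Confidence interval for the slope:

The 95% CI for β₁ is: β̂₁ ± t*(α/2, n-2) × SE(β̂₁)

Step 1: Find critical t-value
- Confidence level = 0.95
- Degrees of freedom = n - 2 = 29 - 2 = 27
- t*(α/2, 27) = 2.0518

Step 2: Calculate margin of error
Margin = 2.0518 × 0.1582 = 0.3246

Step 3: Construct interval
CI = 1.3150 ± 0.3246
CI = (0.9904, 1.6396)

Interpretation: intervals built this way capture the true β₁ in 95% of repeated samples; here the plausible range for the per-unit effect of x on y is 0.9904 to 1.6396.
Since 0 is outside the interval, a two-sided test at α = 0.05 would reject H₀: β₁ = 0.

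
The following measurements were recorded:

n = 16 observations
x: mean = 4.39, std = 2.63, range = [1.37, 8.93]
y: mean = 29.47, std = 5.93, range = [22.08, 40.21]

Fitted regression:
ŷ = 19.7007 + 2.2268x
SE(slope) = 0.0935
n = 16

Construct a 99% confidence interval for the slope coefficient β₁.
The 99% CI for β₁ is (1.9485, 2.5051)

Confidence interval for the slope:

The 99% CI for β₁ is: β̂₁ ± t*(α/2, n-2) × SE(β̂₁)

Step 1: Find critical t-value
- Confidence level = 0.99
- Degrees of freedom = n - 2 = 16 - 2 = 14
- t*(α/2, 14) = 2.9768

Step 2: Calculate margin of error
Margin = 2.9768 × 0.0935 = 0.2783

Step 3: Construct interval
CI = 2.2268 ± 0.2783
CI = (1.9485, 2.5051)

Interpretation: each one-unit increase in x is associated with a change in mean y of between 1.9485 and 2.5051, with 99% confidence.
The interval does not include 0, suggesting a significant linear relationship.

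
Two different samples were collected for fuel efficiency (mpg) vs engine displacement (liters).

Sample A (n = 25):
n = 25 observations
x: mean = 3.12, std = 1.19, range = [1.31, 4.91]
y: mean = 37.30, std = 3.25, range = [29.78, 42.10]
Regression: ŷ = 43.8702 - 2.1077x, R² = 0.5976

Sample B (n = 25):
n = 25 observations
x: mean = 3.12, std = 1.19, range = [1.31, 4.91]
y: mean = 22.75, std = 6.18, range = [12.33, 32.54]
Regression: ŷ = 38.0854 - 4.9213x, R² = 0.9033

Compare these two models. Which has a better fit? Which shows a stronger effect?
Model B has the better fit (R² = 0.9033 vs 0.5976). Model B shows the stronger effect (|β₁| = 4.9213 vs 2.1077).

Model Comparison:

Goodness of fit (R²):
- Model A: R² = 0.5976 → 59.76% of variance in fuel efficiency explained
- Model B: R² = 0.9033 → 90.33% of variance in fuel efficiency explained
- 0.9033 > 0.5976 → Model B has the better fit

Which has the larger per-liter effect? (|β₁|)
- Model A: β₁ = -2.1077 → predicted fuel efficiency falls 2.1077 mpg per additional liter of engine displacement
- Model B: β₁ = -4.9213 → predicted fuel efficiency falls 4.9213 mpg per additional liter of engine displacement
- |-2.1077| < |-4.9213| → Model B shows the stronger marginal effect

Note: R² measures how tightly points cluster around the line; β₁ measures how steep the line is — they answer different questions.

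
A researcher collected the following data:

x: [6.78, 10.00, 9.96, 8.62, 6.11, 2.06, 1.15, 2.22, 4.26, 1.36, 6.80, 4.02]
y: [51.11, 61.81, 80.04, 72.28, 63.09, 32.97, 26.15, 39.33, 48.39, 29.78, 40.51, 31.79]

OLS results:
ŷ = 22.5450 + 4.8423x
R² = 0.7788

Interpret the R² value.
R² = 0.7788 means 77.88% of the variation in y is explained by the linear relationship with x. This indicates a strong fit.

The coefficient of determination R² is the fraction of the total variation in y that the fitted line accounts for.

Here R² = 0.7788:
- Explained: 77.88% of the variation in y
- Unexplained (residual): 100% − 77.88% = 22.12%
- Rule of thumb (below 0.3 weak; 0.3 to below 0.7 moderate; 0.7 and above strong) → strong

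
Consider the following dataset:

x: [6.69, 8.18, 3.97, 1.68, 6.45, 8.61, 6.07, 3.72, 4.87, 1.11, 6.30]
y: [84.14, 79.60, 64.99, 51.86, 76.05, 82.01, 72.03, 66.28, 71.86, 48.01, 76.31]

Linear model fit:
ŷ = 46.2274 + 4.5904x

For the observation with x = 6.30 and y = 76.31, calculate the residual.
Residual = 1.1631

The residual is the difference between the actual value and the predicted value:

Residual = y - ŷ

Step 1: Calculate predicted value
ŷ = 46.2274 + 4.5904 × 6.30
ŷ = 75.1469

Step 2: Calculate residual
Residual = 76.31 - 75.1469
Residual = 1.1631

Sign check: y > ŷ, so the point is above the line and the fit underestimates here.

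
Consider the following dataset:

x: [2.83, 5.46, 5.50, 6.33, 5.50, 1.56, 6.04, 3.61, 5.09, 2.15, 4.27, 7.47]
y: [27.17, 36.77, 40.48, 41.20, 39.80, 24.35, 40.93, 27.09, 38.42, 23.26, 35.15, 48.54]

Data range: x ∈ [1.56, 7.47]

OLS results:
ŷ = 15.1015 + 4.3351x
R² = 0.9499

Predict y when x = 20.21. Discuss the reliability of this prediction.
The equation gives ŷ = 102.7139; however x = 20.21 is 12.74 units above the observed range, so this extrapolated value should not be trusted.

Prediction calculation:
ŷ = 15.1015 + 4.3351 × 20.21
ŷ = 102.7139

Reliability:
- Data range: x ∈ [1.56, 7.47]
- Prediction point: x = 20.21 is 12.74 units above the observed range → this is EXTRAPOLATION, not interpolation

Why that matters here:
- R² describes fit only over the sampled x values; it says nothing about behaviour beyond them
- The standard error of prediction grows with (x − x̄)², and x = 20.21 is far from x̄ = 4.65
- There are no observations near this x to validate the fitted line there

Report the number if required, but flag clearly that it is an extrapolation.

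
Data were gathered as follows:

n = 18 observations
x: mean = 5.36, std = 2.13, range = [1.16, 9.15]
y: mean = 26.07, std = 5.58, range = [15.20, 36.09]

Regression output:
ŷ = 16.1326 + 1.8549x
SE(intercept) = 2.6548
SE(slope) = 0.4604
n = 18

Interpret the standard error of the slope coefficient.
SE(β̂₁) = 0.4604 is the estimated standard deviation of the slope estimate across repeated samples; relative to β̂₁ = 1.8549 that is 24.8%, a moderately precise estimate.

SE(β̂₁) = 0.4604 says: if we drew many samples of n = 18 from the same population and refit each time, the fitted slopes would scatter with a standard deviation of roughly 0.4604 around the true β₁.

Relative precision:
- SE / |β̂₁| = 0.4604 / 1.8549 = 24.8%
- Rule of thumb (under 20%: precise; 20% to under 50%: moderately precise; 50% or more: imprecise) → moderately precise

Rough 95% range (±2 SE): 1.8549 ± 0.9208 → (0.9341, 2.7757).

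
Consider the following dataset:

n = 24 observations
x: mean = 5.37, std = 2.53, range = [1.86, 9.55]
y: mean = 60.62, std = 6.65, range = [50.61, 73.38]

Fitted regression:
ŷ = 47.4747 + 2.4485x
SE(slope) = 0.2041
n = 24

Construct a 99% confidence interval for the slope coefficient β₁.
The 99% CI for β₁ is (1.8732, 3.0238)

Confidence interval for the slope:

The 99% CI for β₁ is: β̂₁ ± t*(α/2, n-2) × SE(β̂₁)

Step 1: Find critical t-value
- Confidence level = 0.99
- Degrees of freedom = n - 2 = 24 - 2 = 22
- t*(α/2, 22) = 2.8188

Step 2: Calculate margin of error
Margin = 2.8188 × 0.2041 = 0.5753

Step 3: Construct interval
CI = 2.4485 ± 0.5753
CI = (1.8732, 3.0238)

Interpretation: each one-unit increase in x is associated with a change in mean y of between 1.8732 and 3.0238, with 99% confidence.
The interval does not include 0, suggesting a significant linear relationship.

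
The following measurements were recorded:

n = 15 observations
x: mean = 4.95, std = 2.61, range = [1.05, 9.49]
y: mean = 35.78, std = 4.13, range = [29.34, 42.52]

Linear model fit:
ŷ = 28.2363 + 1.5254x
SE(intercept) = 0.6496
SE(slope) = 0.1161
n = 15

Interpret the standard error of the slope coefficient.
The slope 1.5254 is pinned down to within about ±0.1161 (one SE) by these data — relative uncertainty 7.6%, i.e. precise.

SE(β̂₁) = 0.1161 says: if we drew many samples of n = 15 from the same population and refit each time, the fitted slopes would scatter with a standard deviation of roughly 0.1161 around the true β₁.

Relative precision:
- SE / |β̂₁| = 0.1161 / 1.5254 = 7.6%
- Rule of thumb (under 20%: precise; 20% to under 50%: moderately precise; 50% or more: imprecise) → precise

Link to the t-test: t = β̂₁ / SE(β̂₁) = 1.5254 / 0.1161 = 13.1387, the statistic for H₀: β₁ = 0.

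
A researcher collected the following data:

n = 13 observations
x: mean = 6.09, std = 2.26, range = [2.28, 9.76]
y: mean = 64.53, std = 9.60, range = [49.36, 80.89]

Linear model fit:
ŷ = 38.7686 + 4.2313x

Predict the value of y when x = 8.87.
ŷ = 76.3002

x = 8.87 lies inside the observed range [2.28, 9.76], so the fitted equation applies directly:

ŷ = 38.7686 + 4.2313 × 8.87
ŷ = 38.7686 + 37.5316
ŷ = 76.3002

This is the fitted mean response at that x — an individual observation would come with a wider prediction interval.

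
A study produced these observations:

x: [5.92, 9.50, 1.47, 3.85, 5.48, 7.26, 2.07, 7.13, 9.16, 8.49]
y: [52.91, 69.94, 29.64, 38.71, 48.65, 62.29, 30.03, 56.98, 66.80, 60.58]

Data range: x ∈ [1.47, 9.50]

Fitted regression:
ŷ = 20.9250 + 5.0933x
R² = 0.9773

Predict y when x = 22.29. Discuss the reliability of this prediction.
The equation gives ŷ = 134.4547; however x = 22.29 is 12.79 units above the observed range, so this extrapolated value should not be trusted.

Prediction calculation:
ŷ = 20.9250 + 5.0933 × 22.29
ŷ = 134.4547

Reliability:
- Data range: x ∈ [1.47, 9.50]
- Prediction point: x = 22.29 is 12.79 units above the observed range → this is EXTRAPOLATION, not interpolation

Why that matters here:
- Real relationships often flatten, saturate, or turn nonlinear at extremes
- There are no observations near this x to validate the fitted line there
- R² describes fit only over the sampled x values; it says nothing about behaviour beyond them

A defensible statement: 'if the linear trend continued to x = 22.29, y would be about 134.4547' — the premise is untested.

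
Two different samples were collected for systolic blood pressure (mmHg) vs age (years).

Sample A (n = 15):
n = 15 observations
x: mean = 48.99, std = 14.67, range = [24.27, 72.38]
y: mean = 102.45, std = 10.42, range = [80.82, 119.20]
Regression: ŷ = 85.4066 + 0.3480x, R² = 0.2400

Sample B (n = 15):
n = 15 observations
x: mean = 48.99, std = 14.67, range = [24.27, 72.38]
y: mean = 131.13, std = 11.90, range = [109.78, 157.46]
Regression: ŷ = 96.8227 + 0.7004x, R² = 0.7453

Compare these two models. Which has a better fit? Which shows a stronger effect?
Model B has the better fit (R² = 0.7453 vs 0.2400). Model B shows the stronger effect (|β₁| = 0.7004 vs 0.3480).

Model Comparison:

Fit — compare R²:
- Model A: R² = 0.2400 → 24.00% of variance in blood pressure explained
- Model B: R² = 0.7453 → 74.53% of variance in blood pressure explained
- 0.7453 > 0.2400 → Model B has the better fit

Strength of effect — compare |β₁|:
- Model A: β₁ = 0.3480 → predicted blood pressure rises 0.3480 mmHg per additional year of age
- Model B: β₁ = 0.7004 → predicted blood pressure rises 0.7004 mmHg per additional year of age
- |0.3480| < |0.7004| → Model B shows the stronger marginal effect

Note: A steeper slope doesn't make a better model if the scatter around the line is large.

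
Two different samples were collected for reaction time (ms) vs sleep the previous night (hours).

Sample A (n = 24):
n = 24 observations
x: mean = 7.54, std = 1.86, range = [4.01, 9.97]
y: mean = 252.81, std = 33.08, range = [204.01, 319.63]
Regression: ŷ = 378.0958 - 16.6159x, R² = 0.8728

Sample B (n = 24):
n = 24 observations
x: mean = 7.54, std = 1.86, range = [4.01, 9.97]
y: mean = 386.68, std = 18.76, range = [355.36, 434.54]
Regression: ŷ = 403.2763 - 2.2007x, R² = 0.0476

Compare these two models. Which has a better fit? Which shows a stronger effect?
Model A has the better fit (R² = 0.8728 vs 0.0476). Model A shows the stronger effect (|β₁| = 16.6159 vs 2.2007).

Model Comparison:

Which explains more variance? (R²)
- Model A: R² = 0.8728 → 87.28% of variance in reaction time explained
- Model B: R² = 0.0476 → 4.76% of variance in reaction time explained
- 0.8728 > 0.0476 → Model A has the better fit

Strength of effect — compare |β₁|:
- Model A: β₁ = -16.6159 → predicted reaction time falls 16.6159 ms per additional hour of sleep
- Model B: β₁ = -2.2007 → predicted reaction time falls 2.2007 ms per additional hour of sleep
- |-16.6159| > |-2.2007| → Model A shows the stronger marginal effect

Note: A steeper slope doesn't make a better model if the scatter around the line is large.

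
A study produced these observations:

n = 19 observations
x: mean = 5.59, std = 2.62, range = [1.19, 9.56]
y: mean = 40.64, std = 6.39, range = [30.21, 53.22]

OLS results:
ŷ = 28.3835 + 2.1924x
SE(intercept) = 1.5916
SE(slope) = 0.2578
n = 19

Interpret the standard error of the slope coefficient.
SE(slope) = 0.2578 measures the uncertainty in the estimated slope. The coefficient is estimated precisely (SE/|β̂₁| = 11.8%).

What SE measures:
- The standard error quantifies the sampling variability of the coefficient estimate
- It is the estimated standard deviation of β̂₁ across hypothetical repeated samples of the same size
- Smaller SE → more precise estimate

Relative precision:
- SE / |β̂₁| = 0.2578 / 2.1924 = 11.8%
- Rule of thumb (under 20%: precise; 20% to under 50%: moderately precise; 50% or more: imprecise) → precise

Rough 95% range (±2 SE): 2.1924 ± 0.5156 → (1.6768, 2.7080).

What drives SE(β̂₁): wider spread of x values → smaller SE.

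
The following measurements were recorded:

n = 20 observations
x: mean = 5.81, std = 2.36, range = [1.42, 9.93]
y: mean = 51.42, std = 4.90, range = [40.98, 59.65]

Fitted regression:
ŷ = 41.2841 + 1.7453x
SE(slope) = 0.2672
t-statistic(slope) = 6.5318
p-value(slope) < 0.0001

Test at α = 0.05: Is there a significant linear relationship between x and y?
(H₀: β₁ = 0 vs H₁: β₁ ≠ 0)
p-value < 0.0001 < α = 0.05, so we reject H₀. The relationship is significant.

Hypothesis test for the slope coefficient:

H₀: β₁ = 0 (no linear relationship)
H₁: β₁ ≠ 0 (linear relationship exists)

Test statistic: t = β̂₁ / SE(β̂₁) = 1.7453 / 0.2672 = 6.5318

The p-value (<0.0001) is the probability, under H₀, of a t-statistic at least as extreme as |t| = 6.5318 (two-sided, df = n − 2 = 18).

Decision rule: reject H₀ if p-value < α.
p-value < 0.0001 < α = 0.05 → reject H₀.

At α = 0.05 the data do provide convincing evidence of a nonzero slope.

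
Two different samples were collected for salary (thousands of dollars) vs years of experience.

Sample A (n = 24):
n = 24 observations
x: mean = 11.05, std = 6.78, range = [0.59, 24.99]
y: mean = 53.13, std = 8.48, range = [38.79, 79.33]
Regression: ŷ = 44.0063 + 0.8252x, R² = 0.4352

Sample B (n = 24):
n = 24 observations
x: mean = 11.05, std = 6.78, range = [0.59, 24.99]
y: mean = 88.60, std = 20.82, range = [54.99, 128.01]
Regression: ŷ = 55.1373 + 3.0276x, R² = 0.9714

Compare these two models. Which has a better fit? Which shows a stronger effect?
Model B has the better fit (R² = 0.9714 vs 0.4352). Model B shows the stronger effect (|β₁| = 3.0276 vs 0.8252).

Model Comparison:

Which explains more variance? (R²)
- Model A: R² = 0.4352 → 43.52% of variance in salary explained
- Model B: R² = 0.9714 → 97.14% of variance in salary explained
- 0.9714 > 0.4352 → Model B has the better fit

Which has the larger per-year effect? (|β₁|)
- Model A: β₁ = 0.8252 → predicted salary rises 0.8252 thousand dollars per additional year of experience
- Model B: β₁ = 3.0276 → predicted salary rises 3.0276 thousand dollars per additional year of experience
- |0.8252| < |3.0276| → Model B shows the stronger marginal effect

Note: A better fit (higher R²) doesn't necessarily mean a more important relationship.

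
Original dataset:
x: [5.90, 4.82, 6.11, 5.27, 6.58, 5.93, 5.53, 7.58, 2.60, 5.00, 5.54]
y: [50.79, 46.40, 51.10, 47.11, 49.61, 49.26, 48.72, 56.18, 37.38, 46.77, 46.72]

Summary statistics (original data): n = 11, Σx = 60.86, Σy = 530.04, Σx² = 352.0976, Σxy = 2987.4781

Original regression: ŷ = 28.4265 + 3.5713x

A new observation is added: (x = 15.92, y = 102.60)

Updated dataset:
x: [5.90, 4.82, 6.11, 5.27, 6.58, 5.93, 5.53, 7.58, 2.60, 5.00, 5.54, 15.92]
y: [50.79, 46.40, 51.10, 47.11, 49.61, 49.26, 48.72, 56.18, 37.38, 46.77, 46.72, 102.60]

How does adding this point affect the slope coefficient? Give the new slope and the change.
The slope changes from 3.5713 to 5.0143 (change of +1.4430, or +40.4%).

x = 15.92 lies well outside the original x-range [2.60, 7.58] (x̄ ≈ 5.53), so this observation has high leverage and can move the slope substantially.

Step 1: Update the sums with the new point (n goes from 11 to 12)
Σx  = 60.86 + 15.92 = 76.78
Σy  = 530.04 + 102.60 = 632.64
Σx² = 352.0976 + 15.92² = 352.0976 + 253.4464 = 605.5440
Σxy = 2987.4781 + 15.92×102.60 = 2987.4781 + 1633.3920 = 4620.8701

Step 2: Recompute the slope with b₁ = (nΣxy − ΣxΣy) / (nΣx² − (Σx)²)
Numerator   = 12×4620.8701 − 76.78×632.64 = 55450.4412 − 48574.0992 = 6876.3420
Denominator = 12×605.5440 − 76.78² = 7266.5280 − 5895.1684 = 1371.3596
b₁(new) = 6876.3420 / 1371.3596 = 5.0143

(Same formula on the original sums: (11×2987.4781 − 60.86×530.04) / (11×352.0976 − 60.86²) = 604.0247 / 169.1340 = 3.5713, matching the given fit.)

Step 3: Change in slope
Δβ₁ = 5.0143 − 3.5713 = +1.4430
Relative change = +1.4430 / 3.5713 × 100% = +40.4%
→ the slope increases when the point is added.

A high-leverage point only changes the slope if it is off the original line; here y = 102.60 is above the original trend, so the slope increases.
In practice: refit with and without it and report both if conclusions differ; investigate whether it comes from the same population as the rest of the sample.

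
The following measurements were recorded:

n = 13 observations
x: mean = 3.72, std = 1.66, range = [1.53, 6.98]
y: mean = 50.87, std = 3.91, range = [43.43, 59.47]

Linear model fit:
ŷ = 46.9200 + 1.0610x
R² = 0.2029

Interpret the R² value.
The model explains 20.29% of the variance in y (R² = 0.2029), leaving 79.71% unexplained; the fit is weak.

R² (coefficient of determination) measures the proportion of variance in y explained by the regression model.

Here R² = 0.2029:
- Explained: 20.29% of the variation in y
- Unexplained (residual): 100% − 20.29% = 79.71%
- Rule of thumb (below 0.3 weak; 0.3 to below 0.7 moderate; 0.7 and above strong) → weak

Equivalently, for simple linear regression R² = r², so |r| = √0.2029 ≈ 0.4504.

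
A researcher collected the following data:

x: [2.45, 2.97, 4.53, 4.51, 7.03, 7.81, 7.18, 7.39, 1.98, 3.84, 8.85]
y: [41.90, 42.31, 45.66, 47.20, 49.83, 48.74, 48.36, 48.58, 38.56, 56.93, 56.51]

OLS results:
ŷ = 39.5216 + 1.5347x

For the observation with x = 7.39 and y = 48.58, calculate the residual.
Residual = -2.2830

The residual is the difference between the actual value and the predicted value:

Residual = y - ŷ

Step 1: Calculate predicted value
ŷ = 39.5216 + 1.5347 × 7.39
ŷ = 50.8630

Step 2: Calculate residual
Residual = 48.58 - 50.8630
Residual = -2.2830

Interpretation: the model overestimates the actual value by 2.2830 at this point (negative residual → observation lies below the fitted line).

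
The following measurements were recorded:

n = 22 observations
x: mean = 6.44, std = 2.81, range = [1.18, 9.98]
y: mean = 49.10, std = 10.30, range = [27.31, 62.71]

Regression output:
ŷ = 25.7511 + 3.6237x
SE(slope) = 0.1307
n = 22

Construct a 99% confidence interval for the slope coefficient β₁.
The 99% CI for β₁ is (3.2518, 3.9956)

Confidence interval for the slope:

The 99% CI for β₁ is: β̂₁ ± t*(α/2, n-2) × SE(β̂₁)

Step 1: Find critical t-value
- Confidence level = 0.99
- Degrees of freedom = n - 2 = 22 - 2 = 20
- t*(α/2, 20) = 2.8453

Step 2: Calculate margin of error
Margin = 2.8453 × 0.1307 = 0.3719

Step 3: Construct interval
CI = 3.6237 ± 0.3719
CI = (3.2518, 3.9956)

Interpretation: each one-unit increase in x is associated with a change in mean y of between 3.2518 and 3.9956, with 99% confidence.
Since 0 is outside the interval, a two-sided test at α = 0.01 would reject H₀: β₁ = 0.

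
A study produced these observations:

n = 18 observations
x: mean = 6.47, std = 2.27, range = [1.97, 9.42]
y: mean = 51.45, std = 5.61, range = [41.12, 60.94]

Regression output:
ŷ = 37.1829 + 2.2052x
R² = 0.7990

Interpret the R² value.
About 79.90% of the variability in y is accounted for by the regression on x (R² = 0.7990) — a strong linear fit.

The coefficient of determination R² is the fraction of the total variation in y that the fitted line accounts for.

Here R² = 0.7990:
- Explained: 79.90% of the variation in y
- Unexplained (residual): 100% − 79.90% = 20.10%
- Rule of thumb (below 0.3 weak; 0.3 to below 0.7 moderate; 0.7 and above strong) → strong

Note: R² says nothing about causation, and a high R² does not by itself mean the linear form is appropriate — check the residuals.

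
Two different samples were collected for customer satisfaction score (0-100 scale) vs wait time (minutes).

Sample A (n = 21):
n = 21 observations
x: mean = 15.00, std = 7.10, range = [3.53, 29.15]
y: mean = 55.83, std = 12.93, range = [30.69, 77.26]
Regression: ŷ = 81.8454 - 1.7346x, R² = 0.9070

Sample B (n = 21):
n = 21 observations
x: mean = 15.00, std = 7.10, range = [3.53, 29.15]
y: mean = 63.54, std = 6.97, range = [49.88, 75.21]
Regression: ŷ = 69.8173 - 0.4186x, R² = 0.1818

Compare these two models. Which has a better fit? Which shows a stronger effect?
Model A has the better fit (R² = 0.9070 vs 0.1818). Model A shows the stronger effect (|β₁| = 1.7346 vs 0.4186).

Model Comparison:

Goodness of fit (R²):
- Model A: R² = 0.9070 → 90.70% of variance in satisfaction score explained
- Model B: R² = 0.1818 → 18.18% of variance in satisfaction score explained
- 0.9070 > 0.1818 → Model A has the better fit

Which has the larger per-minute effect? (|β₁|)
- Model A: β₁ = -1.7346 → predicted satisfaction score falls 1.7346 points per additional minute of wait time
- Model B: β₁ = -0.4186 → predicted satisfaction score falls 0.4186 points per additional minute of wait time
- |-1.7346| > |-0.4186| → Model A shows the stronger marginal effect

Note: The two samples could reflect different populations, time periods, or measurement quality.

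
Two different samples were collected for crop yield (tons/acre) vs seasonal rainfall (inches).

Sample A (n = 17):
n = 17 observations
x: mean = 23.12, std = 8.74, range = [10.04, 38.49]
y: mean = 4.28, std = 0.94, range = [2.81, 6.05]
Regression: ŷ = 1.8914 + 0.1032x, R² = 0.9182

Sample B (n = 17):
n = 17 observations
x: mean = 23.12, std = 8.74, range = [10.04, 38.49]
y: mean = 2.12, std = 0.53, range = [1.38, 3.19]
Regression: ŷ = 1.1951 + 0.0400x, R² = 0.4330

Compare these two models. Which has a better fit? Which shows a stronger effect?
Model A has the better fit (R² = 0.9182 vs 0.4330). Model A shows the stronger effect (|β₁| = 0.1032 vs 0.0400).

Model Comparison:

Fit — compare R²:
- Model A: R² = 0.9182 → 91.82% of variance in crop yield explained
- Model B: R² = 0.4330 → 43.30% of variance in crop yield explained
- 0.9182 > 0.4330 → Model A has the better fit

Which has the larger per-inch effect? (|β₁|)
- Model A: β₁ = 0.1032 → predicted crop yield rises 0.1032 tons/acre per additional inch of rainfall
- Model B: β₁ = 0.0400 → predicted crop yield rises 0.0400 tons/acre per additional inch of rainfall
- |0.1032| > |0.0400| → Model A shows the stronger marginal effect

Notes:
- A better fit (higher R²) doesn't necessarily mean a more important relationship.
- The two samples could reflect different populations, time periods, or measurement quality.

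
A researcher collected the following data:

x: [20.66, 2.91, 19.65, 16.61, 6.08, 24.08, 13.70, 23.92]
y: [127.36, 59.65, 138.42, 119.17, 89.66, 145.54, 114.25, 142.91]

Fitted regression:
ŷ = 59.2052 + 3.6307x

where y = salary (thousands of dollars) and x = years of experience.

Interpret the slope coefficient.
On average, salary is about 3.6307 thousand dollars higher for every extra year of experience.

The slope coefficient β₁ = 3.6307 represents the marginal effect of experience on salary.

Interpretation:
- Experience up by 1 year → predicted salary increases by 3.6307 thousand dollars
- The effect is assumed constant over the observed range of x (linearity)
- The slope describes association in these data, not necessarily a causal effect

(β₀ = 59.2052 is the fitted value at x = 0 and is not part of the slope interpretation.)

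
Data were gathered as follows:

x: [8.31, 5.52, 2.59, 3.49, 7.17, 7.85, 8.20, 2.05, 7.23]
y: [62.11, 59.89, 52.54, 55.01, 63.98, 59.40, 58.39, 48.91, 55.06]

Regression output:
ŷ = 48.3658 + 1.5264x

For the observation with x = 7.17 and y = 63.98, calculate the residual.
Residual = 4.6699

The residual is the difference between the actual value and the predicted value:

Residual = y - ŷ

Step 1: Calculate predicted value
ŷ = 48.3658 + 1.5264 × 7.17
ŷ = 59.3101

Step 2: Calculate residual
Residual = 63.98 - 59.3101
Residual = 4.6699

Sign check: y > ŷ, so the point is above the line and the fit underestimates here.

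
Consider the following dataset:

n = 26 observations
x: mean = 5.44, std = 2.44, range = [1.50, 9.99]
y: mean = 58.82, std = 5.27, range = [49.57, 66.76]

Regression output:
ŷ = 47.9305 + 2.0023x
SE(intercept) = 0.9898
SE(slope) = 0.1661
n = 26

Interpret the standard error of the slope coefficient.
The slope 2.0023 is pinned down to within about ±0.1661 (one SE) by these data — relative uncertainty 8.3%, i.e. precise.

SE(β̂₁) = s / √Sxx, where s is the residual standard deviation and Sxx = Σ(x − x̄)². It is the yardstick for how far β̂₁ = 2.0023 could plausibly be from the true slope.

Relative precision:
- SE / |β̂₁| = 0.1661 / 2.0023 = 8.3%
- Rule of thumb (under 20%: precise; 20% to under 50%: moderately precise; 50% or more: imprecise) → precise

Link to interval estimation: a confidence interval for β₁ is β̂₁ ± t* × 0.1661, so SE sets the half-width per unit of t*.

What drives SE(β̂₁): more residual scatter → larger SE; larger n (here n = 26) → smaller SE.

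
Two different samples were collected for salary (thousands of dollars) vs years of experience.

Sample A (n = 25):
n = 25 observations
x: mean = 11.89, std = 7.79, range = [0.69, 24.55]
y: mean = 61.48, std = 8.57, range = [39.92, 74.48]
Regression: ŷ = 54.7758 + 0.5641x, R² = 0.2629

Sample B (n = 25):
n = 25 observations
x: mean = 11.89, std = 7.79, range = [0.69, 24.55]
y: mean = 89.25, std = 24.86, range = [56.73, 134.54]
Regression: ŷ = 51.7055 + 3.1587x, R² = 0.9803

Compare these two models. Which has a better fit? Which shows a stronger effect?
Model B has the better fit (R² = 0.9803 vs 0.2629). Model B shows the stronger effect (|β₁| = 3.1587 vs 0.5641).

Model Comparison:

Goodness of fit (R²):
- Model A: R² = 0.2629 → 26.29% of variance in salary explained
- Model B: R² = 0.9803 → 98.03% of variance in salary explained
- 0.9803 > 0.2629 → Model B has the better fit

Effect size (slope magnitude):
- Model A: β₁ = 0.5641 → predicted salary rises 0.5641 thousand dollars per additional year of experience
- Model B: β₁ = 3.1587 → predicted salary rises 3.1587 thousand dollars per additional year of experience
- |0.5641| < |3.1587| → Model B shows the stronger marginal effect

Notes:
- R² measures how tightly points cluster around the line; β₁ measures how steep the line is — they answer different questions.
- The two samples could reflect different populations, time periods, or measurement quality.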